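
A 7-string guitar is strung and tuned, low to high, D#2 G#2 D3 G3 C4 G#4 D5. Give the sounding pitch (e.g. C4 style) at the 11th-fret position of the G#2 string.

G3

Each fret is one semitone, so G#2 + 11 = G3.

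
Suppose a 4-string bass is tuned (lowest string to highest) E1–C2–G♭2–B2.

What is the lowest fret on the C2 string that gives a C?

From C2, count semitones up the chromatic scale until reaching C: C — 0 steps.

0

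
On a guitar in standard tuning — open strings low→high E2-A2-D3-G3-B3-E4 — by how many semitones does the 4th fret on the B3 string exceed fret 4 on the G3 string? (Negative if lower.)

B3 at fret 4 → D#4 (MIDI 63); G3 at fret 4 → B3 (MIDI 59).
63 − 59 = 4, so the two pitches are 4 semitones apart.

4 semitones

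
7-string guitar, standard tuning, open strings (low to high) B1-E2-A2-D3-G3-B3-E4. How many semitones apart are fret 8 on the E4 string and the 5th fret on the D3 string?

17 semitones

E4 at fret 8 → C5 (MIDI 72); D3 at fret 5 → G3 (MIDI 55).
72 − 55 = 17, so the two pitches are 17 semitones apart, with C5 the higher.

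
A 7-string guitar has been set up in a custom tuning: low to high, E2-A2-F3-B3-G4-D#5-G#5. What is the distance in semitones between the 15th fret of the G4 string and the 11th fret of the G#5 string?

9 semitones

G4 at fret 15 → A#5 (MIDI 82); G#5 at fret 11 → G6 (MIDI 91).
82 − 91 = -9, so the two pitches are 9 semitones apart, with G6 the higher.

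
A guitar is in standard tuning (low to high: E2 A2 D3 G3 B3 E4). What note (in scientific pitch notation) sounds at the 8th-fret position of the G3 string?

Each fret is one semitone, so G3 + 8 = D♯4.
(Equivalently spelled E♭4.)

D♯4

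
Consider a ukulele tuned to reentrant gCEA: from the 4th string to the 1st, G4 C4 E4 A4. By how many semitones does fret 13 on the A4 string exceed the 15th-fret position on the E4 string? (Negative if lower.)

A4 at fret 13 → A#5 (MIDI 82); E4 at fret 15 → G5 (MIDI 79).
82 − 79 = 3, so the two pitches are 3 semitones apart.

3 semitones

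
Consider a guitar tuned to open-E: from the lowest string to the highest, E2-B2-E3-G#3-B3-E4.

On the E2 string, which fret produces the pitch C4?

20

C4 is 20 semitones above the open E2 (E–F–F#–G–…–A#–B–C), so it sits at fret 20.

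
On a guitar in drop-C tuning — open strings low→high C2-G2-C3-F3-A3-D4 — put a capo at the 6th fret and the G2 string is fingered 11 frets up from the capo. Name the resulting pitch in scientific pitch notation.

C4

The capo raises the open G2 by 6 semitones to C#3; fretting 11 more gives G2 + 6 + 11 = G2 + 17 semitones = C4.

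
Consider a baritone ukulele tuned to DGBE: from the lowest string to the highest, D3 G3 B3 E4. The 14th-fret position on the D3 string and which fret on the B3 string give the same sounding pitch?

Fret 14 on D3 is MIDI 50 + 14 = 64 (E4). On the B3 string (open MIDI 59), that pitch is 64 − 59 = fret 5.

5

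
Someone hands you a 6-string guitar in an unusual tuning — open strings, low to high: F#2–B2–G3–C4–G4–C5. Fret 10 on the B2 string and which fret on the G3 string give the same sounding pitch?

2

Fret 10 on B2 is MIDI 47 + 10 = 57 (A3). On the G3 string (open MIDI 55), that pitch is 57 − 55 = fret 2.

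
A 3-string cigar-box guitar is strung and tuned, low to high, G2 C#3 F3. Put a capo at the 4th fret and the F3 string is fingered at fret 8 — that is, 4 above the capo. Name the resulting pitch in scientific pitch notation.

C#4

The capo raises the open F3 by 4 semitones to A3; fretting 4 more gives F3 + 4 + 4 = F3 + 8 semitones = C#4.
(Also written Db.)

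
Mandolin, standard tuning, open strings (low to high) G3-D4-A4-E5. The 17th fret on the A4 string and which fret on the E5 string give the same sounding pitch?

10

Fret 17 on A4 is MIDI 69 + 17 = 86 (D6). On the E5 string (open MIDI 76), that pitch is 86 − 76 = fret 10.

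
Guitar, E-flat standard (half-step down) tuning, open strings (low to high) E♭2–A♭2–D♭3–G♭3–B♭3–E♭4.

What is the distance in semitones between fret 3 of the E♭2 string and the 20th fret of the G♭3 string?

32 semitones

E♭2 at fret 3 → G♭2 (MIDI 42); G♭3 at fret 20 → D5 (MIDI 74).
42 − 74 = -32, so the two pitches are 32 semitones apart, with D5 the higher.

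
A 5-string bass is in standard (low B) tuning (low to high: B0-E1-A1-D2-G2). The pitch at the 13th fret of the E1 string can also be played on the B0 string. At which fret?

18

E1 at fret 13 is E1 + 13 semitones = F2.
The open B0 string is 5 semitones below the open E1, so the same pitch on the B0 string lies at fret 13 + 5 = 18.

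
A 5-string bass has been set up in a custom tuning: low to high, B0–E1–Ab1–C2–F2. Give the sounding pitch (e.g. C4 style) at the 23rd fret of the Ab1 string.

The open Ab1 string plus 23 semitones: Ab–A–Bb–B–…–F–Gb–G.
The walk passes from B into C 2 times, so the octave number goes from 1 to 3.

G3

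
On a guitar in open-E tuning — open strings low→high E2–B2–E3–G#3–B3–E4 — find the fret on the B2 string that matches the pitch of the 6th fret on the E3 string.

11

E3 at fret 6 is E3 + 6 semitones = A#3.
The open B2 string is 5 semitones below the open E3, so the same pitch on the B2 string lies at fret 6 + 5 = 11.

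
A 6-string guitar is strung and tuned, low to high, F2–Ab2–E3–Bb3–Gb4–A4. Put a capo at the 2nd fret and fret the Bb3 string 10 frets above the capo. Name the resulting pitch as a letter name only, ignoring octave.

The capo raises the open Bb3 by 2 semitones to C4; fretting 10 more gives Bb3 + 2 + 10 = Bb3 + 12 semitones, landing on Bb.

Bb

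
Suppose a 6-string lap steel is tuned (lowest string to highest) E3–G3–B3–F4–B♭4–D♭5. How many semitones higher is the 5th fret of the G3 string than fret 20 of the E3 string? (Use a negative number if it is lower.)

-12 semitones

G3 at fret 5 → C4 (MIDI 60); E3 at fret 20 → C5 (MIDI 72).
60 − 72 = -12, so the two pitches are 12 semitones apart.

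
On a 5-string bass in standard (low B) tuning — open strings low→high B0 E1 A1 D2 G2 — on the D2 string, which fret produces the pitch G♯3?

G♯3 is 18 semitones above the open D2 (D–D#–E–F–…–F#–G–G#), so it sits at fret 18.

18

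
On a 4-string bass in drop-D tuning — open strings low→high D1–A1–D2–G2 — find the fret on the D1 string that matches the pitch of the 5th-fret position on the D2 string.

17

D2 at fret 5 is D2 + 5 semitones = G2.
The open D1 string is 12 semitones below the open D2, so the same pitch on the D1 string lies at fret 5 + 12 = 17.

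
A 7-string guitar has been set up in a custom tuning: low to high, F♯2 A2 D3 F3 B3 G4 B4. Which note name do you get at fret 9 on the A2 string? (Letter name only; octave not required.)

The open A2 string plus 9 semitones: A–A#–B–C–C#–D–D#–E–F–F#.
(Equivalently spelled G♭.)

F♯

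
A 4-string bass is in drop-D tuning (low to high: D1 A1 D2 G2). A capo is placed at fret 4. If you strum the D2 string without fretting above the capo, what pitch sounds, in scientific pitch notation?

F♯2

The capo raises the open D2 by 4 semitones to F♯2; fretting 0 more gives D2 + 4 + 0 = D2 + 4 semitones = F♯2.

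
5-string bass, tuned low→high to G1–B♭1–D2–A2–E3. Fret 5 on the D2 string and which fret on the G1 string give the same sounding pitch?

D2 at fret 5 is D2 + 5 semitones = G2.
The open G1 string is 7 semitones below the open D2, so the same pitch on the G1 string lies at fret 5 + 7 = 12.

12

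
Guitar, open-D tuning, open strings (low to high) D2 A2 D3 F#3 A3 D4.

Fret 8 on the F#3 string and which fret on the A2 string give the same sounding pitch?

F#3 at fret 8 is F#3 + 8 semitones = D4.
The open A2 string is 9 semitones below the open F#3, so the same pitch on the A2 string lies at fret 8 + 9 = 17.

17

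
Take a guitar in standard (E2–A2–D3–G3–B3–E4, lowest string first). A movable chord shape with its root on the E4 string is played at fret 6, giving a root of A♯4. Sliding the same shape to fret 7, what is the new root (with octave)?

B4

Moving from fret 6 to fret 7 shifts the root by 1 semitone.
A♯4 up 1 semitone is B4.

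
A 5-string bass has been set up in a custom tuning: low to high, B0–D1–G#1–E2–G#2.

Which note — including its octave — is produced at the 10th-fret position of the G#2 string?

F#3

G#2 is MIDI 44. Adding 10 gives 54, which is F#3.
(Equivalently spelled Gb3.)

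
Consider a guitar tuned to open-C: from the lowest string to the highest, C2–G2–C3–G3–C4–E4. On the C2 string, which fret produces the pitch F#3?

18

F#3 is 18 semitones above the open C2 (C–C#–D–D#–…–E–F–F#), so it sits at fret 18.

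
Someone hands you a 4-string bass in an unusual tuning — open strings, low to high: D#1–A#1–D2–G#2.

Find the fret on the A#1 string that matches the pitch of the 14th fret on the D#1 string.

D#1 at fret 14 is D#1 + 14 semitones = F2.
The open A#1 string is 7 semitones above the open D#1, so the same pitch on the A#1 string lies at fret 14 − 7 = 7.

7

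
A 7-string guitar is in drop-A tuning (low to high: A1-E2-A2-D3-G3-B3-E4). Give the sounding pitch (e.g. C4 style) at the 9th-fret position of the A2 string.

F#3

A2 is MIDI 45. Adding 9 gives 54, which is F#3.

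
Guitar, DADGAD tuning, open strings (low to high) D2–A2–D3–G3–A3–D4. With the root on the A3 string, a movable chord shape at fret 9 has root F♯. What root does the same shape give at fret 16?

Moving from fret 9 to fret 16 shifts the root by 7 semitones.
F♯ up 7 semitones is C♯.

C♯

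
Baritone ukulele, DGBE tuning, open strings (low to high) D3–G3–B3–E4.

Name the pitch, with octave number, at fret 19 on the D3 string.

D3 is MIDI 50. Adding 19 gives 69, which is A4.

A4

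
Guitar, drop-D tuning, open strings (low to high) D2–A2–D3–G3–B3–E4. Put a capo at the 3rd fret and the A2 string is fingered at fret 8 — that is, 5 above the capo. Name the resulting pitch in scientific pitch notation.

The capo raises the open A2 by 3 semitones to C3; fretting 5 more gives A2 + 3 + 5 = A2 + 8 semitones = F3.

F3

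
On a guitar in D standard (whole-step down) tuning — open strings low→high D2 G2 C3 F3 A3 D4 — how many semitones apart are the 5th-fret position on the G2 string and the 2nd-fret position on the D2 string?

8 semitones

G2 at fret 5 → C3 (MIDI 48); D2 at fret 2 → E2 (MIDI 40).
48 − 40 = 8, so the two pitches are 8 semitones apart, with C3 the higher.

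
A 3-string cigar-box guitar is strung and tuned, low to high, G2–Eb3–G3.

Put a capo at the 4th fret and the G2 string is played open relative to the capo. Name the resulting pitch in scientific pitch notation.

B2

The capo raises the open G2 by 4 semitones to B2; fretting 0 more gives G2 + 4 + 0 = G2 + 4 semitones = B2.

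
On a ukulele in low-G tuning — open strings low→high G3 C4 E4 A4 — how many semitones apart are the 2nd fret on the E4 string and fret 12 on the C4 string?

6 semitones

E4 at fret 2 → F#4 (MIDI 66); C4 at fret 12 → C5 (MIDI 72).
66 − 72 = -6, so the two pitches are 6 semitones apart, with C5 the higher.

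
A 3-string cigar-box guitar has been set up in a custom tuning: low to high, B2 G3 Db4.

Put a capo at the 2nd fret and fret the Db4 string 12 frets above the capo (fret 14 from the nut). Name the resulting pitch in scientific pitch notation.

The capo raises the open Db4 by 2 semitones to Eb4; fretting 12 more gives Db4 + 2 + 12 = Db4 + 14 semitones = Eb5.
(Also written D#.)

Eb5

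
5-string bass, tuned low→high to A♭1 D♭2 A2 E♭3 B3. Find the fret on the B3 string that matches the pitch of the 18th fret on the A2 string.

A2 at fret 18 is A2 + 18 semitones = E♭4.
The open B3 string is 14 semitones above the open A2, so the same pitch on the B3 string lies at fret 18 − 14 = 4.

4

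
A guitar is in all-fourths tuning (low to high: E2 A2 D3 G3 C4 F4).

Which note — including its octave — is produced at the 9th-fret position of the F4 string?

D5

F4 is MIDI 65. Adding 9 gives 74, which is D5.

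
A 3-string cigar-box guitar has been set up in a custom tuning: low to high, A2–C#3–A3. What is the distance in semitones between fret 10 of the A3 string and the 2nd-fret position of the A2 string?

20 semitones

A3 at fret 10 → G4 (MIDI 67); A2 at fret 2 → B2 (MIDI 47).
67 − 47 = 20, so the two pitches are 20 semitones apart, with G4 the higher.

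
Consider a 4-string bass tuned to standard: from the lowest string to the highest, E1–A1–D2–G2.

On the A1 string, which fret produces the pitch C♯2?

C♯2 is 4 semitones above the open A1 (A–A#–B–C–C#), so it sits at fret 4.

4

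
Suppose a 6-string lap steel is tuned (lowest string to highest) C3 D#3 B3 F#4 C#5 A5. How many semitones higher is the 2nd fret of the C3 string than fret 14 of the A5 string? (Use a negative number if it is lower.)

C3 at fret 2 → D3 (MIDI 50); A5 at fret 14 → B6 (MIDI 95).
50 − 95 = -45, so the two pitches are 45 semitones apart.

-45 semitones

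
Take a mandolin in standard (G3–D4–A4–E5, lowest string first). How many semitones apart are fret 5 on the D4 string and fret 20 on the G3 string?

8 semitones

D4 at fret 5 → G4 (MIDI 67); G3 at fret 20 → D#5 (MIDI 75).
67 − 75 = -8, so the two pitches are 8 semitones apart, with D#5 the higher.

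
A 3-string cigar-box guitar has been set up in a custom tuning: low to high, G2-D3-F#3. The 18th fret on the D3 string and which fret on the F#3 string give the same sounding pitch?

D3 at fret 18 is D3 + 18 semitones = G#4.
The open F#3 string is 4 semitones above the open D3, so the same pitch on the F#3 string lies at fret 18 − 4 = 14.

14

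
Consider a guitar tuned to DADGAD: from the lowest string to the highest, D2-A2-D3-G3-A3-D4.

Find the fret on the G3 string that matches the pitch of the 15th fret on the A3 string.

17

A3 at fret 15 is A3 + 15 semitones = C5.
The open G3 string is 2 semitones below the open A3, so the same pitch on the G3 string lies at fret 15 + 2 = 17.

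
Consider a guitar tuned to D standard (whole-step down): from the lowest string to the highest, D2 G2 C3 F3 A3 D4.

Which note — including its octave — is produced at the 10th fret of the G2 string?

F3

G2 is MIDI 43. Adding 10 gives 53, which is F3.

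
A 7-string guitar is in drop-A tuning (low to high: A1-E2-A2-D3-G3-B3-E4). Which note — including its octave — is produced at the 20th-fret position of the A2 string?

Each fret is one semitone, so A2 + 20 = F4.

F4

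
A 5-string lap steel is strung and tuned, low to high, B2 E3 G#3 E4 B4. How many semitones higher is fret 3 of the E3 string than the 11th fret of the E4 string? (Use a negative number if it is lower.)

-20 semitones

E3 at fret 3 → G3 (MIDI 55); E4 at fret 11 → D#5 (MIDI 75).
55 − 75 = -20, so the two pitches are 20 semitones apart.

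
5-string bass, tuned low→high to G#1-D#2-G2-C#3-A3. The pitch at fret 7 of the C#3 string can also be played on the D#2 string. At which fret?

17

Fret 7 on C#3 is MIDI 49 + 7 = 56 (G#3). On the D#2 string (open MIDI 39), that pitch is 56 − 39 = fret 17.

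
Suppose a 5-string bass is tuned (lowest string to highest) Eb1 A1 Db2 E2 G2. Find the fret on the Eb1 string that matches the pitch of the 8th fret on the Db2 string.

Db2 at fret 8 is Db2 + 8 semitones = A2.
The open Eb1 string is 10 semitones below the open Db2, so the same pitch on the Eb1 string lies at fret 8 + 10 = 18.

18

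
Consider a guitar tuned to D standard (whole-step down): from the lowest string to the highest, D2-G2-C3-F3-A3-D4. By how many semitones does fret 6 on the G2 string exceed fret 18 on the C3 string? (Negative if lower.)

-17 semitones

G2 at fret 6 → C♯3 (MIDI 49); C3 at fret 18 → F♯4 (MIDI 66).
49 − 66 = -17, so the two pitches are 17 semitones apart.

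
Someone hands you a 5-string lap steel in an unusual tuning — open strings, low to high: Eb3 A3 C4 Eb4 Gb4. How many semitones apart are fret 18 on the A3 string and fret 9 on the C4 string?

6 semitones

A3 at fret 18 → Eb5 (MIDI 75); C4 at fret 9 → A4 (MIDI 69).
75 − 69 = 6, so the two pitches are 6 semitones apart, with Eb5 the higher.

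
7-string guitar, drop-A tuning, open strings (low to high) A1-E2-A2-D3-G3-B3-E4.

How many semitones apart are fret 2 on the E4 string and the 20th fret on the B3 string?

E4 at fret 2 → F♯4 (MIDI 66); B3 at fret 20 → G5 (MIDI 79).
66 − 79 = -13, so the two pitches are 13 semitones apart, with G5 the higher.

13 semitones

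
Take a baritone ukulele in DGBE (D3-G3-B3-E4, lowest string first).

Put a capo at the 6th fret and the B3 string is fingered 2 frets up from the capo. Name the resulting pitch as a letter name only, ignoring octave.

The capo raises the open B3 by 6 semitones to F4; fretting 2 more gives B3 + 6 + 2 = B3 + 8 semitones, landing on G.

G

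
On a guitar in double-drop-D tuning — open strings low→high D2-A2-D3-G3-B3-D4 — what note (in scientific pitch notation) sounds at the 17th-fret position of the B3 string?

E5

The open B3 string plus 17 semitones: B–C–C#–D–…–D–D#–E.
The walk passes from B into C 2 times, so the octave number goes from 3 to 5.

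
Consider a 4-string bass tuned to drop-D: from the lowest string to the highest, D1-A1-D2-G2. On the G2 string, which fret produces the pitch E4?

E4 is 21 semitones above the open G2 (G–G#–A–A#–…–D–D#–E), so it sits at fret 21.

21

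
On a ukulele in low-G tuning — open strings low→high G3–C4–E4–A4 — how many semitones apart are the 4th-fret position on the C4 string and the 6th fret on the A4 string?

11 semitones

C4 at fret 4 → E4 (MIDI 64); A4 at fret 6 → D#5 (MIDI 75).
64 − 75 = -11, so the two pitches are 11 semitones apart, with D#5 the higher.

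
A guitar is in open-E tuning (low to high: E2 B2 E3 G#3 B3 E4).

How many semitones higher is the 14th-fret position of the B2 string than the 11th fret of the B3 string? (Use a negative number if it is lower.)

B2 at fret 14 → C#4 (MIDI 61); B3 at fret 11 → A#4 (MIDI 70).
61 − 70 = -9, so the two pitches are 9 semitones apart.

-9 semitones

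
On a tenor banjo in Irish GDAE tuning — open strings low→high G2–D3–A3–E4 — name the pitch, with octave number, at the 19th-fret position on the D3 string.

D3 is MIDI 50. Adding 19 gives 69, which is A4.

A4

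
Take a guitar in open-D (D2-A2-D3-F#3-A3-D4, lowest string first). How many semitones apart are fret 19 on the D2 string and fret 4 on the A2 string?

8 semitones

D2 at fret 19 → A3 (MIDI 57); A2 at fret 4 → C#3 (MIDI 49).
57 − 49 = 8, so the two pitches are 8 semitones apart, with A3 the higher.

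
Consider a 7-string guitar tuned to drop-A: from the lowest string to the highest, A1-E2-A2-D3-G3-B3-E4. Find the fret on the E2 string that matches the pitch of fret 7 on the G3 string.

Fret 7 on G3 is MIDI 55 + 7 = 62 (D4). On the E2 string (open MIDI 40), that pitch is 62 − 40 = fret 22.

22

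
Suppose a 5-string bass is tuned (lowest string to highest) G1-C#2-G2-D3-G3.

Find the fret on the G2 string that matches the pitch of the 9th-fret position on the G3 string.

G3 at fret 9 is G3 + 9 semitones = E4.
The open G2 string is 12 semitones below the open G3, so the same pitch on the G2 string lies at fret 9 + 12 = 21.

21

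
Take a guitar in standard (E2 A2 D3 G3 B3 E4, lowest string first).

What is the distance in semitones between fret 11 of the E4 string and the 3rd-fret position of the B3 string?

E4 at fret 11 → D#5 (MIDI 75); B3 at fret 3 → D4 (MIDI 62).
75 − 62 = 13, so the two pitches are 13 semitones apart, with D#5 the higher.

13 semitones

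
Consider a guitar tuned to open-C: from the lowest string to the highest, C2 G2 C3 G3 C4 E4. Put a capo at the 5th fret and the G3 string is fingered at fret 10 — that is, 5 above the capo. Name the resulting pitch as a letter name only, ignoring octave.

The capo raises the open G3 by 5 semitones to C4; fretting 5 more gives G3 + 5 + 5 = G3 + 10 semitones, landing on F.

F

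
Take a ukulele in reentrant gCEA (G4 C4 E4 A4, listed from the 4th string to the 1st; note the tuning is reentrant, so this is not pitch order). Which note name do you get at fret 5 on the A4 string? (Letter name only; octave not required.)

The open A4 string plus 5 semitones: A–A#–B–C–C#–D.

D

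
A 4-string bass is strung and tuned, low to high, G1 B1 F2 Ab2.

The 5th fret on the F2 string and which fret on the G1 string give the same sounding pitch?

15

Fret 5 on F2 is MIDI 41 + 5 = 46 (Bb2). On the G1 string (open MIDI 31), that pitch is 46 − 31 = fret 15.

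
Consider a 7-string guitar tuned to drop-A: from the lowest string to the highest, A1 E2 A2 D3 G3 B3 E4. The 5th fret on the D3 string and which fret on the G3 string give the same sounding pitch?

Fret 5 on D3 is MIDI 50 + 5 = 55 (G3). On the G3 string (open MIDI 55), that pitch is 55 − 55 = fret 0.

0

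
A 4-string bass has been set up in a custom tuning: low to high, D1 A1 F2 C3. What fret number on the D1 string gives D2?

12

D2 is 12 semitones above the open D1 (D–D#–E–F–…–C–C#–D), so it sits at fret 12.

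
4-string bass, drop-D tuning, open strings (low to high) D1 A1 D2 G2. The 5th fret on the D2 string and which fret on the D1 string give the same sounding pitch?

17

Fret 5 on D2 is MIDI 38 + 5 = 43 (G2). On the D1 string (open MIDI 26), that pitch is 43 − 26 = fret 17.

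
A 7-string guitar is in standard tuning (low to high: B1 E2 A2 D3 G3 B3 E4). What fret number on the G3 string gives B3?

B3 is 4 semitones above the open G3 (G–G#–A–A#–B), so it sits at fret 4.

4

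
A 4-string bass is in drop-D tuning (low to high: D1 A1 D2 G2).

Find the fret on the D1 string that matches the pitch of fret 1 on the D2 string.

D2 at fret 1 is D2 + 1 semitone = D♯2.
The open D1 string is 12 semitones below the open D2, so the same pitch on the D1 string lies at fret 1 + 12 = 13.

13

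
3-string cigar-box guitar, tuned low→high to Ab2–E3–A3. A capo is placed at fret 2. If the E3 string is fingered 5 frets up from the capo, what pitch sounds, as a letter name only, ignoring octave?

B

The capo raises the open E3 by 2 semitones to Gb3; fretting 5 more gives E3 + 2 + 5 = E3 + 7 semitones, landing on B.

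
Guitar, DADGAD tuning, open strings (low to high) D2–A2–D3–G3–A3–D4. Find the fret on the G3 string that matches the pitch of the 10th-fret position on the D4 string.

17

Fret 10 on D4 is MIDI 62 + 10 = 72 (C5). On the G3 string (open MIDI 55), that pitch is 72 − 55 = fret 17.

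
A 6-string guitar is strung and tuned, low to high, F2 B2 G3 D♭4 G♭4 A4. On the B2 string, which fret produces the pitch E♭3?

E♭3 is 4 semitones above the open B2 (B–C–Db–D–Eb), so it sits at fret 4.

4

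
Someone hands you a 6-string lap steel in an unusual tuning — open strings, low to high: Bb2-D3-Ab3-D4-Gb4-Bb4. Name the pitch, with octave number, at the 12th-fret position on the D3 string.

D4

D3 is MIDI 50. Adding 12 gives 62, which is D4.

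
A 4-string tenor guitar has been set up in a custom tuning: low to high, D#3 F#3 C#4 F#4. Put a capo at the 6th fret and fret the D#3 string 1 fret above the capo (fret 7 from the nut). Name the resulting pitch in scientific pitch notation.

A#3

The capo raises the open D#3 by 6 semitones to A3; fretting 1 more gives D#3 + 6 + 1 = D#3 + 7 semitones = A#3.
(Also written Bb.)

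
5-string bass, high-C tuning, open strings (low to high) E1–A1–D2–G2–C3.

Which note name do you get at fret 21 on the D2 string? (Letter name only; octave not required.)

Each fret is one semitone, so D2 + 21 = B.

B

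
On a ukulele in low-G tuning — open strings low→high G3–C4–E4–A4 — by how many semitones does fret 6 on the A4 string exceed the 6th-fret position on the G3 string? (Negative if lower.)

14 semitones

A4 at fret 6 → D♯5 (MIDI 75); G3 at fret 6 → C♯4 (MIDI 61).
75 − 61 = 14, so the two pitches are 14 semitones apart.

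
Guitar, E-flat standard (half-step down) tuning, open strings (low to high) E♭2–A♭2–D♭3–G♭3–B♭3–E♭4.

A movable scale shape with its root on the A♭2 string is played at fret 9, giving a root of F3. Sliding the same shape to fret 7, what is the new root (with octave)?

E♭3

Moving from fret 9 to fret 7 shifts the root by -2 semitones.
F3 down 2 semitones is E♭3.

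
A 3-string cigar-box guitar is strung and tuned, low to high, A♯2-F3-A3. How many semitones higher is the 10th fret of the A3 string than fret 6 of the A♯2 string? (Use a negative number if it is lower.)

A3 at fret 10 → G4 (MIDI 67); A♯2 at fret 6 → E3 (MIDI 52).
67 − 52 = 15, so the two pitches are 15 semitones apart.

15 semitones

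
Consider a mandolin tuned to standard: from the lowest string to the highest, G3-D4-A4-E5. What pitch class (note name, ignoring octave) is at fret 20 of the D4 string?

A#

D4 is MIDI 62. Adding 20 gives 82; 82 mod 12 = 10, i.e. A#.
(Equivalently spelled Bb.)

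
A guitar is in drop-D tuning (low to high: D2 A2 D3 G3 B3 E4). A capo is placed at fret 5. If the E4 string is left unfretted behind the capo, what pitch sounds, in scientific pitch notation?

The capo raises the open E4 by 5 semitones to A4; fretting 0 more gives E4 + 5 + 0 = E4 + 5 semitones = A4.

A4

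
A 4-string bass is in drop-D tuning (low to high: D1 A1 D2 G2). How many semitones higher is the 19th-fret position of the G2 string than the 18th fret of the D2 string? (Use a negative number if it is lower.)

6 semitones

G2 at fret 19 → D4 (MIDI 62); D2 at fret 18 → G#3 (MIDI 56).
62 − 56 = 6, so the two pitches are 6 semitones apart.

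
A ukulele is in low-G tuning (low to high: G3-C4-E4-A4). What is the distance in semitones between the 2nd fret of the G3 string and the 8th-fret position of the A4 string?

G3 at fret 2 → A3 (MIDI 57); A4 at fret 8 → F5 (MIDI 77).
57 − 77 = -20, so the two pitches are 20 semitones apart, with F5 the higher.

20 semitones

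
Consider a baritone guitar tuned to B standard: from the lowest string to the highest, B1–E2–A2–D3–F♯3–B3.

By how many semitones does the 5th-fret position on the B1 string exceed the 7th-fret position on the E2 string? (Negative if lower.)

B1 at fret 5 → E2 (MIDI 40); E2 at fret 7 → B2 (MIDI 47).
40 − 47 = -7, so the two pitches are 7 semitones apart.

-7 semitones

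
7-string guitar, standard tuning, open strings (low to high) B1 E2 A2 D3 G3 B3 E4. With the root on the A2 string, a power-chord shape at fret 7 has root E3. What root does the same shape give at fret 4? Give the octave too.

Moving from fret 7 to fret 4 shifts the root by -3 semitones.
E3 down 3 semitones is C#3.

C#3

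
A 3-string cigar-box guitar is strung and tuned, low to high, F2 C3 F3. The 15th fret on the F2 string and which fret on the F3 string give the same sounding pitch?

F2 at fret 15 is F2 + 15 semitones = Ab3.
The open F3 string is 12 semitones above the open F2, so the same pitch on the F3 string lies at fret 15 − 12 = 3.

3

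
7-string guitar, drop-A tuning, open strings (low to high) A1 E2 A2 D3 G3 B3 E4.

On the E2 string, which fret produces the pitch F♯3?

F♯3 is 14 semitones above the open E2 (E–F–F#–G–…–E–F–F#), so it sits at fret 14.

14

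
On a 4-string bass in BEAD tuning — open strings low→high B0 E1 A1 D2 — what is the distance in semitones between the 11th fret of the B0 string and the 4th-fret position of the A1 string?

3 semitones

B0 at fret 11 → A♯1 (MIDI 34); A1 at fret 4 → C♯2 (MIDI 37).
34 − 37 = -3, so the two pitches are 3 semitones apart, with C♯2 the higher.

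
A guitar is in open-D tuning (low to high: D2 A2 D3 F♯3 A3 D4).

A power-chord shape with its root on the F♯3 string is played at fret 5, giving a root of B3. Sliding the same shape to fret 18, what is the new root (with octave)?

C5

Moving from fret 5 to fret 18 shifts the root by 13 semitones.
B3 up 13 semitones is C5.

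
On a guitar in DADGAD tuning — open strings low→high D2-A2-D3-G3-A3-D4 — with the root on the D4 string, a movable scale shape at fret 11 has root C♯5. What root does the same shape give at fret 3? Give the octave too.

Moving from fret 11 to fret 3 shifts the root by -8 semitones.
C♯5 down 8 semitones is F4.

F4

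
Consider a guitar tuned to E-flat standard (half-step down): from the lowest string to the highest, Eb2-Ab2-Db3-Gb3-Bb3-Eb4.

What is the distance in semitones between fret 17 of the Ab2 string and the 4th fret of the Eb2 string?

18 semitones

Ab2 at fret 17 → Db4 (MIDI 61); Eb2 at fret 4 → G2 (MIDI 43).
61 − 43 = 18, so the two pitches are 18 semitones apart, with Db4 the higher.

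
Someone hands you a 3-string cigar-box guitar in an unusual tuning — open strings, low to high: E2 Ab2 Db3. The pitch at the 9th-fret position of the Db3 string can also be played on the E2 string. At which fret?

18

Fret 9 on Db3 is MIDI 49 + 9 = 58 (Bb3). On the E2 string (open MIDI 40), that pitch is 58 − 40 = fret 18.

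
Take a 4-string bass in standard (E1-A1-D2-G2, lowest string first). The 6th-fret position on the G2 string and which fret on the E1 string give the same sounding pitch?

21

G2 at fret 6 is G2 + 6 semitones = C#3.
The open E1 string is 15 semitones below the open G2, so the same pitch on the E1 string lies at fret 6 + 15 = 21.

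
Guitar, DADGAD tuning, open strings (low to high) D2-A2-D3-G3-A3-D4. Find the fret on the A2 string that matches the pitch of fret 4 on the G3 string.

Fret 4 on G3 is MIDI 55 + 4 = 59 (B3). On the A2 string (open MIDI 45), that pitch is 59 − 45 = fret 14.

14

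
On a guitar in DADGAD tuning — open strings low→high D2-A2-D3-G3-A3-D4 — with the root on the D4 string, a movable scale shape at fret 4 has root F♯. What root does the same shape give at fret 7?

A

Moving from fret 4 to fret 7 shifts the root by 3 semitones.
F♯ up 3 semitones is A.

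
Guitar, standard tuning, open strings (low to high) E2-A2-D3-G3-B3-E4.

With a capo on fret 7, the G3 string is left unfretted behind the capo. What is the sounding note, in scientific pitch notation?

The capo raises the open G3 by 7 semitones to D4; fretting 0 more gives G3 + 7 + 0 = G3 + 7 semitones = D4.

D4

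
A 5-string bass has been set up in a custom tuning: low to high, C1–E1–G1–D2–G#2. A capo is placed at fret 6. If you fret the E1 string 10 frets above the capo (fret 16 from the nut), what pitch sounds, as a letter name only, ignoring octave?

The capo raises the open E1 by 6 semitones to A#1; fretting 10 more gives E1 + 6 + 10 = E1 + 16 semitones, landing on G#.

G#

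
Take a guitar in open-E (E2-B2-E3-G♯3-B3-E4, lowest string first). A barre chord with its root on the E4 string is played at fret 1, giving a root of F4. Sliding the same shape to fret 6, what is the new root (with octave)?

A♯4

Moving from fret 1 to fret 6 shifts the root by 5 semitones.
F4 up 5 semitones is A♯4.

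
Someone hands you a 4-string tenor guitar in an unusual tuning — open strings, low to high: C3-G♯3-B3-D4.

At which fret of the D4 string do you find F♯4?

4

F♯4 is 4 semitones above the open D4 (D–D#–E–F–F#), so it sits at fret 4.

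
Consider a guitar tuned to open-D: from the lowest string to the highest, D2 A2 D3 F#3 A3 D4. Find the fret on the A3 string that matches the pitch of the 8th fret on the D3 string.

D3 at fret 8 is D3 + 8 semitones = A#3.
The open A3 string is 7 semitones above the open D3, so the same pitch on the A3 string lies at fret 8 − 7 = 1.

1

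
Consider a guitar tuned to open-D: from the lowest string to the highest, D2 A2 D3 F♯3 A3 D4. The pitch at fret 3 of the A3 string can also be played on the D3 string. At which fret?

10

A3 at fret 3 is A3 + 3 semitones = C4.
The open D3 string is 7 semitones below the open A3, so the same pitch on the D3 string lies at fret 3 + 7 = 10.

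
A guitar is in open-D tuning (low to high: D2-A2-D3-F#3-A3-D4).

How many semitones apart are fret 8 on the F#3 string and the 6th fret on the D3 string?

6 semitones

F#3 at fret 8 → D4 (MIDI 62); D3 at fret 6 → G#3 (MIDI 56).
62 − 56 = 6, so the two pitches are 6 semitones apart, with D4 the higher.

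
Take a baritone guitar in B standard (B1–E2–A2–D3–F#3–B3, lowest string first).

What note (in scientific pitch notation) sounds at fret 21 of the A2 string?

A2 is MIDI 45. Adding 21 gives 66, which is F#4.
(Equivalently spelled Gb4.)

F#4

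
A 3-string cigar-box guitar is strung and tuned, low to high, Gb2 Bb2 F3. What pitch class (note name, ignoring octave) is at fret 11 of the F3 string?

F3 is MIDI 53. Adding 11 gives 64; 64 mod 12 = 4, i.e. E.

E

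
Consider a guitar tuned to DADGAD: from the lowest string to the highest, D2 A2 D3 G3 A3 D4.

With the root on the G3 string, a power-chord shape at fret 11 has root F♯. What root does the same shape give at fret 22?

Moving from fret 11 to fret 22 shifts the root by 11 semitones.
F♯ up 11 semitones is F.

F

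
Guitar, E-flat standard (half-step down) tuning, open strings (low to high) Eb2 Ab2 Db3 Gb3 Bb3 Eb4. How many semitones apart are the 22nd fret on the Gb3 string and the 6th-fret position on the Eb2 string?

Gb3 at fret 22 → E5 (MIDI 76); Eb2 at fret 6 → A2 (MIDI 45).
76 − 45 = 31, so the two pitches are 31 semitones apart, with E5 the higher.

31 semitones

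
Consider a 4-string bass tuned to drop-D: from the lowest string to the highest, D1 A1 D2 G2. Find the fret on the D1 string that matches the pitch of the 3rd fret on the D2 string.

Fret 3 on D2 is MIDI 38 + 3 = 41 (F2). On the D1 string (open MIDI 26), that pitch is 41 − 26 = fret 15.

15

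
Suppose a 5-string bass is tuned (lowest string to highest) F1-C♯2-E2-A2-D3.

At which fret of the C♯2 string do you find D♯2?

D♯2 is 2 semitones above the open C♯2 (C#–D–D#), so it sits at fret 2.

2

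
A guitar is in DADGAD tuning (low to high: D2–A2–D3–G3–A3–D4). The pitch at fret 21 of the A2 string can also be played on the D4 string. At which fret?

4

A2 at fret 21 is A2 + 21 semitones = F#4.
The open D4 string is 17 semitones above the open A2, so the same pitch on the D4 string lies at fret 21 − 17 = 4.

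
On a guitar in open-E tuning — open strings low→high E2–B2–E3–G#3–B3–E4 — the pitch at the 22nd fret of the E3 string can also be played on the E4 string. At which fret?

Fret 22 on E3 is MIDI 52 + 22 = 74 (D5). On the E4 string (open MIDI 64), that pitch is 74 − 64 = fret 10.

10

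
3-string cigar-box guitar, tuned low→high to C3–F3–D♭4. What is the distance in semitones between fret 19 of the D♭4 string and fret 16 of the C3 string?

16 semitones

D♭4 at fret 19 → A♭5 (MIDI 80); C3 at fret 16 → E4 (MIDI 64).
80 − 64 = 16, so the two pitches are 16 semitones apart, with A♭5 the higher.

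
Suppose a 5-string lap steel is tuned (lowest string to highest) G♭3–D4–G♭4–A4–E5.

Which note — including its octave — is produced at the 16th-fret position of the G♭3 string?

G♭3 is MIDI 54. Adding 16 gives 70, which is B♭4.

B♭4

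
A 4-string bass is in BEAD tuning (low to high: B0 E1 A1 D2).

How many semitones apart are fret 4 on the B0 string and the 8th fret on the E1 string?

9 semitones

B0 at fret 4 → D#1 (MIDI 27); E1 at fret 8 → C2 (MIDI 36).
27 − 36 = -9, so the two pitches are 9 semitones apart, with C2 the higher.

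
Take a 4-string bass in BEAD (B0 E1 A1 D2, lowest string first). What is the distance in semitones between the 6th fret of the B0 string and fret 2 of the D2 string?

B0 at fret 6 → F1 (MIDI 29); D2 at fret 2 → E2 (MIDI 40).
29 − 40 = -11, so the two pitches are 11 semitones apart, with E2 the higher.

11 semitones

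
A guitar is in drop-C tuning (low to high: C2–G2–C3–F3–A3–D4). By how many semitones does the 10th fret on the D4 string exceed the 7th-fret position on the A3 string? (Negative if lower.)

8 semitones

D4 at fret 10 → C5 (MIDI 72); A3 at fret 7 → E4 (MIDI 64).
72 − 64 = 8, so the two pitches are 8 semitones apart.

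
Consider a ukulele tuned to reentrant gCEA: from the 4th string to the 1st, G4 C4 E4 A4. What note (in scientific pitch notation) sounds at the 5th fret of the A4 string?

D5

A4 is MIDI 69. Adding 5 gives 74, which is D5.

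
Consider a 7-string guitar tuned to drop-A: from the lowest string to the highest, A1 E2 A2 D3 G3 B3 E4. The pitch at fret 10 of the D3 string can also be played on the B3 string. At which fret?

D3 at fret 10 is D3 + 10 semitones = C4.
The open B3 string is 9 semitones above the open D3, so the same pitch on the B3 string lies at fret 10 − 9 = 1.

1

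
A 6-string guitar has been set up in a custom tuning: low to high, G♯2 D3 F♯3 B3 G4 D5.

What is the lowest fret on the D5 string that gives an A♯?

From D5, count semitones up the chromatic scale until reaching A♯: D–D#–E–F–F#–G–G#–A–A# — 8 steps.

8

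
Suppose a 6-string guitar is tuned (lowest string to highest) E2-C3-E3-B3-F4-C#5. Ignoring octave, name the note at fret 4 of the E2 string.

G#

E2 is MIDI 40. Adding 4 gives 44; 44 mod 12 = 8, i.e. G#.
(Equivalently spelled Ab.)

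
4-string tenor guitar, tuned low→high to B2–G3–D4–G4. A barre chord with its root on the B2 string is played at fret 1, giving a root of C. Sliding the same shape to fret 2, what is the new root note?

C#

Moving from fret 1 to fret 2 shifts the root by 1 semitone.
C up 1 semitone is C#.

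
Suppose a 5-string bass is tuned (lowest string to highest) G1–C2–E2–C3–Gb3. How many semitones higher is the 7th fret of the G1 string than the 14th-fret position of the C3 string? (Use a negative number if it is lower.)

G1 at fret 7 → D2 (MIDI 38); C3 at fret 14 → D4 (MIDI 62).
38 − 62 = -24, so the two pitches are 24 semitones apart.

-24 semitones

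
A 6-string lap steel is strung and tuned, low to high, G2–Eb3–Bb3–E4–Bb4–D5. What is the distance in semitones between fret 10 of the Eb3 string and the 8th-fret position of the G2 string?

Eb3 at fret 10 → Db4 (MIDI 61); G2 at fret 8 → Eb3 (MIDI 51).
61 − 51 = 10, so the two pitches are 10 semitones apart, with Db4 the higher.

10 semitones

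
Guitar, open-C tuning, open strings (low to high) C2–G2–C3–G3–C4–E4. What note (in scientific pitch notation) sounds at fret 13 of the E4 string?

F5

Each fret is one semitone, so E4 + 13 = F5.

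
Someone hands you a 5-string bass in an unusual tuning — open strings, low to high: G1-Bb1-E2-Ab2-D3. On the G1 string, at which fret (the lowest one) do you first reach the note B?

4

From G1, count semitones up the chromatic scale until reaching B: G–Ab–A–Bb–B — 4 steps.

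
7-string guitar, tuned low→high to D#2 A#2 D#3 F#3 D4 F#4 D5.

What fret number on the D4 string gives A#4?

A#4 is 8 semitones above the open D4 (D–D#–E–F–F#–G–G#–A–A#), so it sits at fret 8.

8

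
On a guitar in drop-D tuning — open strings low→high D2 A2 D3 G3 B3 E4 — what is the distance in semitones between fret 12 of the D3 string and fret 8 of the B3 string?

D3 at fret 12 → D4 (MIDI 62); B3 at fret 8 → G4 (MIDI 67).
62 − 67 = -5, so the two pitches are 5 semitones apart, with G4 the higher.

5 semitones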